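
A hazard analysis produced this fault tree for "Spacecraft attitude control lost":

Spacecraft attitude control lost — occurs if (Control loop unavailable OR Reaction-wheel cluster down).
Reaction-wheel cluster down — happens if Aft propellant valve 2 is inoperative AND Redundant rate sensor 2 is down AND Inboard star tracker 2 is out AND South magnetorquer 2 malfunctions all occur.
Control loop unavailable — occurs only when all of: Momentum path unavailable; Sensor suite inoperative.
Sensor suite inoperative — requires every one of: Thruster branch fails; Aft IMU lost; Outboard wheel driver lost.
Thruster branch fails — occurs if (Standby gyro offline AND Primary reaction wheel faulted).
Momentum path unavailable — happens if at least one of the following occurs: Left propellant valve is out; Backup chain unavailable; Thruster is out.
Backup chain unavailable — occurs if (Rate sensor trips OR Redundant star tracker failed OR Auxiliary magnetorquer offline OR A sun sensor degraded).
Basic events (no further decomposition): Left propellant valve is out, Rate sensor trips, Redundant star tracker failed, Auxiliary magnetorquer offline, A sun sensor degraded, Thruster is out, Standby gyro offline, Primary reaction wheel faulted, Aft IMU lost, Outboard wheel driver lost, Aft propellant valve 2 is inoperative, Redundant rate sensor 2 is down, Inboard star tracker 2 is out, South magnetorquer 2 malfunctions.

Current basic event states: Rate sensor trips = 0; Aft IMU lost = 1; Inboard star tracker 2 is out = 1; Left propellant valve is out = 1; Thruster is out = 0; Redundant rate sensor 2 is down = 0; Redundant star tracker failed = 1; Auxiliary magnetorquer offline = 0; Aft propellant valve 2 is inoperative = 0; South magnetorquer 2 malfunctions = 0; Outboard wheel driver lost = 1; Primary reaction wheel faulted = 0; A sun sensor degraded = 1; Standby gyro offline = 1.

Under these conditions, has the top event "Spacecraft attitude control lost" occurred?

Backup chain unavailable [OR]: Rate sensor trips=not, Redundant star tracker failed=occurs, Auxiliary magnetorquer offline=not, A sun sensor degraded=occurs → at least one input occurs → occurs.
Momentum path unavailable [OR]: Left propellant valve is out=occurs, Backup chain unavailable=occurs, Thruster is out=not → at least one input occurs → occurs.
Thruster branch fails [AND]: Standby gyro offline=occurs, Primary reaction wheel faulted=not → not all inputs occur → does not occur.
Sensor suite inoperative [AND]: Thruster branch fails=not, Aft IMU lost=occurs, Outboard wheel driver lost=occurs → not all inputs occur → does not occur.
Control loop unavailable [AND]: Momentum path unavailable=occurs, Sensor suite inoperative=not → not all inputs occur → does not occur.
Reaction-wheel cluster down [AND]: Aft propellant valve 2 is inoperative=not, Redundant rate sensor 2 is down=not, Inboard star tracker 2 is out=occurs, South magnetorquer 2 malfunctions=not → not all inputs occur → does not occur.
Spacecraft attitude control lost [OR]: Control loop unavailable=not, Reaction-wheel cluster down=not → no input occurs → does not occur.

No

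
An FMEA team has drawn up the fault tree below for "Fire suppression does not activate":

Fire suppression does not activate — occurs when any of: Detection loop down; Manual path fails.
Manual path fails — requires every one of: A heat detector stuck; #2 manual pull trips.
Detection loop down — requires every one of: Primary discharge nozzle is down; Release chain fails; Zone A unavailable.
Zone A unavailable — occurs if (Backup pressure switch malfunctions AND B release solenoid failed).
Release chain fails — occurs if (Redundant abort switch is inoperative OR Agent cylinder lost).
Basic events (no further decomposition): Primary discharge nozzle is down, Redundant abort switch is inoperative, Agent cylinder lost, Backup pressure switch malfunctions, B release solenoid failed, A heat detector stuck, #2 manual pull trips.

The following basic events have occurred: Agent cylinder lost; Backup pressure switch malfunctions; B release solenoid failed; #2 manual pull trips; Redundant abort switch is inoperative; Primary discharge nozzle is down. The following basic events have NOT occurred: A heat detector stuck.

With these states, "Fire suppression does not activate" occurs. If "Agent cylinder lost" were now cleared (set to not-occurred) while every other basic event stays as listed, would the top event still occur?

Yes

Counterfactual: set "Agent cylinder lost" to not occurred.
Release chain fails [OR]: Redundant abort switch is inoperative=occurs, Agent cylinder lost=not → at least one input occurs → occurs.
Zone A unavailable [AND]: Backup pressure switch malfunctions=occurs, B release solenoid failed=occurs → all inputs occur → occurs.
Detection loop down [AND]: Primary discharge nozzle is down=occurs, Release chain fails=occurs, Zone A unavailable=occurs → all inputs occur → occurs.
Manual path fails [AND]: A heat detector stuck=not, #2 manual pull trips=occurs → not all inputs occur → does not occur.
Fire suppression does not activate [OR]: Detection loop down=occurs, Manual path fails=not → at least one input occurs → occurs.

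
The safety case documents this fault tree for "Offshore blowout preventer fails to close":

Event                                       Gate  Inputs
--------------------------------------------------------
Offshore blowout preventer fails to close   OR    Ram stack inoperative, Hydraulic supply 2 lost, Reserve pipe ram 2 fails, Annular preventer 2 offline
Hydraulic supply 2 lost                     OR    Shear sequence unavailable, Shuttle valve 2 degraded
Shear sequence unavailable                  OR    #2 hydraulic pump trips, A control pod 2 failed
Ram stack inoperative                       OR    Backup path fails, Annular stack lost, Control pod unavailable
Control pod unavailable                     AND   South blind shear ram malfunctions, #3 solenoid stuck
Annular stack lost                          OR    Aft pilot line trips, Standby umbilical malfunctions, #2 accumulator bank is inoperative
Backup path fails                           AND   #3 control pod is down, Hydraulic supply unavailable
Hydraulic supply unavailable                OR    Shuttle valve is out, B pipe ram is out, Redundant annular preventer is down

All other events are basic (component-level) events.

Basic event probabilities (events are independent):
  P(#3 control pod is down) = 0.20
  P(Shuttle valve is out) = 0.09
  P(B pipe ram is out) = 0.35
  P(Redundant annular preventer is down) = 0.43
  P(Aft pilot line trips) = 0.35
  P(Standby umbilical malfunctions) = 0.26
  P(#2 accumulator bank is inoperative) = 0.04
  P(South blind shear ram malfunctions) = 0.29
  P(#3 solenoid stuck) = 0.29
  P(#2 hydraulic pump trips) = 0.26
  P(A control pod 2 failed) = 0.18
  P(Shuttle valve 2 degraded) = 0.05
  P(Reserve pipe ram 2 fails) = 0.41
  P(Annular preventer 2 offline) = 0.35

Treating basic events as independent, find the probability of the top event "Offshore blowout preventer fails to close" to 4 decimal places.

0.9189

P(Hydraulic supply unavailable) [OR] = 1 − (1−0.09) × (1−0.35) × (1−0.43) = 0.662845
P(Backup path fails) [AND] = 0.20 × 0.662845 = 0.132569
P(Annular stack lost) [OR] = 1 − (1−0.35) × (1−0.26) × (1−0.04) = 0.538240
P(Control pod unavailable) [AND] = 0.29 × 0.29 = 0.084100
P(Ram stack inoperative) [OR] = 1 − (1−0.132569) × (1−0.538240) × (1−0.084100) = 0.633141
P(Shear sequence unavailable) [OR] = 1 − (1−0.26) × (1−0.18) = 0.393200
P(Hydraulic supply 2 lost) [OR] = 1 − (1−0.393200) × (1−0.05) = 0.423540
P(Offshore blowout preventer fails to close) [OR] = 1 − (1−0.633141) × (1−0.423540) × (1−0.41) × (1−0.35) = 0.918898
Rounded to 4 decimal places: P(Offshore blowout preventer fails to close) ≈ 0.9189.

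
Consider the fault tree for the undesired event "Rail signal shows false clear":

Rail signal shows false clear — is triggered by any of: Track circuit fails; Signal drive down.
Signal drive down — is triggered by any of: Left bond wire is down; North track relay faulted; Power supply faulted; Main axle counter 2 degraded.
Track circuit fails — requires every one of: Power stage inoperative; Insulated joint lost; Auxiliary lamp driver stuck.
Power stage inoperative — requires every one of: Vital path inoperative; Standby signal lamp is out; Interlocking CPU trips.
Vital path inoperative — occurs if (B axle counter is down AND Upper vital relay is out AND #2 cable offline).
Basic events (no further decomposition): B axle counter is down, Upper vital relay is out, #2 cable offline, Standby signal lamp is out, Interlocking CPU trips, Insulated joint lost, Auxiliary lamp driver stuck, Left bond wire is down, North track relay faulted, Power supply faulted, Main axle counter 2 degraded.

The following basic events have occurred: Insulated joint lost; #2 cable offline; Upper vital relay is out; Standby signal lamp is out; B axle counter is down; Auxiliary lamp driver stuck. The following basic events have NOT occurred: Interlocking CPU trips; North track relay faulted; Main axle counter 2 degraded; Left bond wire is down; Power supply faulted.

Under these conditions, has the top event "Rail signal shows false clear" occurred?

Vital path inoperative [AND]: B axle counter is down=occurs, Upper vital relay is out=occurs, #2 cable offline=occurs → all inputs occur → occurs.
Power stage inoperative [AND]: Vital path inoperative=occurs, Standby signal lamp is out=occurs, Interlocking CPU trips=not → not all inputs occur → does not occur.
Track circuit fails [AND]: Power stage inoperative=not, Insulated joint lost=occurs, Auxiliary lamp driver stuck=occurs → not all inputs occur → does not occur.
Signal drive down [OR]: Left bond wire is down=not, North track relay faulted=not, Power supply faulted=not, Main axle counter 2 degraded=not → no input occurs → does not occur.
Rail signal shows false clear [OR]: Track circuit fails=not, Signal drive down=not → no input occurs → does not occur.

No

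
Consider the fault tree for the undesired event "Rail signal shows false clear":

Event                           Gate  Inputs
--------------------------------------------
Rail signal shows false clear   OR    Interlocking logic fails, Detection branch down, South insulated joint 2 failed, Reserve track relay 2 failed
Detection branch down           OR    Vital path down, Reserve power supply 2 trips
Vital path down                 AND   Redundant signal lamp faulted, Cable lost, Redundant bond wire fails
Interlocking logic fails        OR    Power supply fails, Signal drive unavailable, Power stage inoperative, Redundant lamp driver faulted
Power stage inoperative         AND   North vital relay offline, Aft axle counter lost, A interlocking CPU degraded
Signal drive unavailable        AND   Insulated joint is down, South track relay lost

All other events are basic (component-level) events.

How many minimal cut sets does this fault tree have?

Signal drive unavailable [AND]: one cut set from each child combined → 1 × 1 = 1 cut set(s).
Power stage inoperative [AND]: one cut set from each child combined → 1 × 1 × 1 = 1 cut set(s).
Interlocking logic fails [OR]: union of children's cut sets → 4 cut set(s).
Vital path down [AND]: one cut set from each child combined → 1 × 1 × 1 = 1 cut set(s).
Detection branch down [OR]: union of children's cut sets → 2 cut set(s).
Rail signal shows false clear [OR]: union of children's cut sets → 8 cut set(s).
Minimal cut sets: {Power supply fails}; {Insulated joint is down, South track relay lost}; {A interlocking CPU degraded, Aft axle counter lost, North vital relay offline}; {Redundant lamp driver faulted}; {Cable lost, Redundant bond wire fails, Redundant signal lamp faulted}; {Reserve power supply 2 trips}; {South insulated joint 2 failed}; {Reserve track relay 2 failed}.

8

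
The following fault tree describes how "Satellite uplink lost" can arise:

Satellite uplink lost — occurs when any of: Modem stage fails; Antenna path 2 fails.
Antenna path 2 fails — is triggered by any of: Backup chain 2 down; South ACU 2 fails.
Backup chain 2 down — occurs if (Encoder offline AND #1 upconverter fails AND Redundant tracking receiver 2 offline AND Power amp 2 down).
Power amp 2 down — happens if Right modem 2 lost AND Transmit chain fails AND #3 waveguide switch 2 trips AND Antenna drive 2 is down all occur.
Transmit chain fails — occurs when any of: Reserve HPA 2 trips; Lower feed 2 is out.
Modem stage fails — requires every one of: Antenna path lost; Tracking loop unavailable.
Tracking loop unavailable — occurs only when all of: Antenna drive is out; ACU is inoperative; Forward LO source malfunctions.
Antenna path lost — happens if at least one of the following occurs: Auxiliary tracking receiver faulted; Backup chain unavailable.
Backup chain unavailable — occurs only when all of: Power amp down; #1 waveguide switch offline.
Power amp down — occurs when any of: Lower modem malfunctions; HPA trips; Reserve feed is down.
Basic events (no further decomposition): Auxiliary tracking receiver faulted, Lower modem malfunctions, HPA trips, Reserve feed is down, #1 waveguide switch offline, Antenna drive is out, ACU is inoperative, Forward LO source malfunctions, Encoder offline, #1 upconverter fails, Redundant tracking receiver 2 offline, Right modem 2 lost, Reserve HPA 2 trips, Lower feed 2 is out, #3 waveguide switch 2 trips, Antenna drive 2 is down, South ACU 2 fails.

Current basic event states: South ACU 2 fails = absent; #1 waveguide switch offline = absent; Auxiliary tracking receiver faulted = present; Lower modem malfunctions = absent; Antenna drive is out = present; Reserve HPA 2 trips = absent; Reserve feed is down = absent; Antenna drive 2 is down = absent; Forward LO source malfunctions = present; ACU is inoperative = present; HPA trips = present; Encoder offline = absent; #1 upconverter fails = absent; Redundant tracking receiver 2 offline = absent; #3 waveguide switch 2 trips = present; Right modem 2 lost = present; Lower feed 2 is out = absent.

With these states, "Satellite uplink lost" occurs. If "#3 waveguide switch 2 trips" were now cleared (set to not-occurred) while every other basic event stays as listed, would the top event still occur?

Yes

Counterfactual: set "#3 waveguide switch 2 trips" to not occurred.
Power amp down [OR]: Lower modem malfunctions=not, HPA trips=occurs, Reserve feed is down=not → at least one input occurs → occurs.
Backup chain unavailable [AND]: Power amp down=occurs, #1 waveguide switch offline=not → not all inputs occur → does not occur.
Antenna path lost [OR]: Auxiliary tracking receiver faulted=occurs, Backup chain unavailable=not → at least one input occurs → occurs.
Tracking loop unavailable [AND]: Antenna drive is out=occurs, ACU is inoperative=occurs, Forward LO source malfunctions=occurs → all inputs occur → occurs.
Modem stage fails [AND]: Antenna path lost=occurs, Tracking loop unavailable=occurs → all inputs occur → occurs.
Transmit chain fails [OR]: Reserve HPA 2 trips=not, Lower feed 2 is out=not → no input occurs → does not occur.
Power amp 2 down [AND]: Right modem 2 lost=occurs, Transmit chain fails=not, #3 waveguide switch 2 trips=not, Antenna drive 2 is down=not → not all inputs occur → does not occur.
Backup chain 2 down [AND]: Encoder offline=not, #1 upconverter fails=not, Redundant tracking receiver 2 offline=not, Power amp 2 down=not → not all inputs occur → does not occur.
Antenna path 2 fails [OR]: Backup chain 2 down=not, South ACU 2 fails=not → no input occurs → does not occur.
Satellite uplink lost [OR]: Modem stage fails=occurs, Antenna path 2 fails=not → at least one input occurs → occurs.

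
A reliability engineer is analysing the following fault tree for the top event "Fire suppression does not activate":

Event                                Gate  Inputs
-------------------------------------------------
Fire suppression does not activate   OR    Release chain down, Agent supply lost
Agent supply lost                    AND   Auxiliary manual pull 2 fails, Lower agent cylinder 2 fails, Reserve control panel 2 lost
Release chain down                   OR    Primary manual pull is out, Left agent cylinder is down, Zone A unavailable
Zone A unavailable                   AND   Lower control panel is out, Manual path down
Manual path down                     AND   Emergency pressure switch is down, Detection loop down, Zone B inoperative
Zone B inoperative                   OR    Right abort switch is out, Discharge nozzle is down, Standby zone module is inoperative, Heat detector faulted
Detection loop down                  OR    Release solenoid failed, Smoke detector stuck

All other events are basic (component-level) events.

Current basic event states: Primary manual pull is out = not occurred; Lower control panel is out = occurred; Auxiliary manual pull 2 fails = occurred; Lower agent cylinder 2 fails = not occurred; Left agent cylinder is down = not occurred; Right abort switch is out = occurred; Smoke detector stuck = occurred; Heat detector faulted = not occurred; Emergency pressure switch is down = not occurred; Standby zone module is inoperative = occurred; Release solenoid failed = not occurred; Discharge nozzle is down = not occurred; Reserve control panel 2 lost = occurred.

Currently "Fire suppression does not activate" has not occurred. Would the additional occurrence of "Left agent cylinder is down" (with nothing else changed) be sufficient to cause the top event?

Yes

Counterfactual: set "Left agent cylinder is down" to occurred.
Detection loop down [OR]: Release solenoid failed=not, Smoke detector stuck=occurs → at least one input occurs → occurs.
Zone B inoperative [OR]: Right abort switch is out=occurs, Discharge nozzle is down=not, Standby zone module is inoperative=occurs, Heat detector faulted=not → at least one input occurs → occurs.
Manual path down [AND]: Emergency pressure switch is down=not, Detection loop down=occurs, Zone B inoperative=occurs → not all inputs occur → does not occur.
Zone A unavailable [AND]: Lower control panel is out=occurs, Manual path down=not → not all inputs occur → does not occur.
Release chain down [OR]: Primary manual pull is out=not, Left agent cylinder is down=occurs, Zone A unavailable=not → at least one input occurs → occurs.
Agent supply lost [AND]: Auxiliary manual pull 2 fails=occurs, Lower agent cylinder 2 fails=not, Reserve control panel 2 lost=occurs → not all inputs occur → does not occur.
Fire suppression does not activate [OR]: Release chain down=occurs, Agent supply lost=not → at least one input occurs → occurs.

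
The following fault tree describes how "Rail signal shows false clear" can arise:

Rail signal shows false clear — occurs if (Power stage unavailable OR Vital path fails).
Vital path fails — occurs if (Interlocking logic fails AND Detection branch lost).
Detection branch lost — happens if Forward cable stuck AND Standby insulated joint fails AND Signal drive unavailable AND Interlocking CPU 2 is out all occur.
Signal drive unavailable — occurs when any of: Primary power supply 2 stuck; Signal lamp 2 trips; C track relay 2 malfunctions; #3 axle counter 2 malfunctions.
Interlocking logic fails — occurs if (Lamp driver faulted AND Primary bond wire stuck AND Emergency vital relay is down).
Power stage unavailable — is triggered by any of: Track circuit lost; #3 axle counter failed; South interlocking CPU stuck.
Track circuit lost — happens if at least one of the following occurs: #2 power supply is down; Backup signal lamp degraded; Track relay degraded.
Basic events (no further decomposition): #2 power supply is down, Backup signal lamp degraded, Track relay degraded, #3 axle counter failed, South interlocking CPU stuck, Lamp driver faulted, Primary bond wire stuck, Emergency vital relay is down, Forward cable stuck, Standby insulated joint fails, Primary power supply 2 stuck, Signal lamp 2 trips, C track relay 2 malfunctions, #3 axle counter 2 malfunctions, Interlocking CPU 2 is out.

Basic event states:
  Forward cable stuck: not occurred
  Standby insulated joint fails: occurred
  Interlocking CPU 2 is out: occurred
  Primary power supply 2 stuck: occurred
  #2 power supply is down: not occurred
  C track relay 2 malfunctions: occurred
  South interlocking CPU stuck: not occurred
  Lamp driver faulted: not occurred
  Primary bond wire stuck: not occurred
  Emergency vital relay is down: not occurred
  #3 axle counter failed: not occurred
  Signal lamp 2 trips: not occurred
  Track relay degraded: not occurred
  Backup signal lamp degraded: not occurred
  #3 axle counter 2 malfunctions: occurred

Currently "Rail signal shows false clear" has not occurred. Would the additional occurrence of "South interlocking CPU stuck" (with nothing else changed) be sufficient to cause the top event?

Yes

Counterfactual: set "South interlocking CPU stuck" to occurred.
Track circuit lost [OR]: #2 power supply is down=not, Backup signal lamp degraded=not, Track relay degraded=not → no input occurs → does not occur.
Power stage unavailable [OR]: Track circuit lost=not, #3 axle counter failed=not, South interlocking CPU stuck=occurs → at least one input occurs → occurs.
Interlocking logic fails [AND]: Lamp driver faulted=not, Primary bond wire stuck=not, Emergency vital relay is down=not → not all inputs occur → does not occur.
Signal drive unavailable [OR]: Primary power supply 2 stuck=occurs, Signal lamp 2 trips=not, C track relay 2 malfunctions=occurs, #3 axle counter 2 malfunctions=occurs → at least one input occurs → occurs.
Detection branch lost [AND]: Forward cable stuck=not, Standby insulated joint fails=occurs, Signal drive unavailable=occurs, Interlocking CPU 2 is out=occurs → not all inputs occur → does not occur.
Vital path fails [AND]: Interlocking logic fails=not, Detection branch lost=not → not all inputs occur → does not occur.
Rail signal shows false clear [OR]: Power stage unavailable=occurs, Vital path fails=not → at least one input occurs → occurs.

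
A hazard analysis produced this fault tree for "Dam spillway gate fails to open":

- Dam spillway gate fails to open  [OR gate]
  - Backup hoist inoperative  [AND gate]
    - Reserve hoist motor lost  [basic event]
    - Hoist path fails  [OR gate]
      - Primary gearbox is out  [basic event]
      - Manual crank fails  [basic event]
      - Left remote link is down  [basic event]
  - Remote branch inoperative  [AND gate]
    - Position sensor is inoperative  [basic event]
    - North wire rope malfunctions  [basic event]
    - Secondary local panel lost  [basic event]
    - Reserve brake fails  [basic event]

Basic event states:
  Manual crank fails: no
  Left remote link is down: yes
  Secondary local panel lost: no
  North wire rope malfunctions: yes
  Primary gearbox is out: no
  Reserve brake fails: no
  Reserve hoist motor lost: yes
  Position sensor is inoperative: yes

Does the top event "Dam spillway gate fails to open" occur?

Hoist path fails [OR]: Primary gearbox is out=not, Manual crank fails=not, Left remote link is down=occurs → at least one input occurs → occurs.
Backup hoist inoperative [AND]: Reserve hoist motor lost=occurs, Hoist path fails=occurs → all inputs occur → occurs.
Remote branch inoperative [AND]: Position sensor is inoperative=occurs, North wire rope malfunctions=occurs, Secondary local panel lost=not, Reserve brake fails=not → not all inputs occur → does not occur.
Dam spillway gate fails to open [OR]: Backup hoist inoperative=occurs, Remote branch inoperative=not → at least one input occurs → occurs.

Yes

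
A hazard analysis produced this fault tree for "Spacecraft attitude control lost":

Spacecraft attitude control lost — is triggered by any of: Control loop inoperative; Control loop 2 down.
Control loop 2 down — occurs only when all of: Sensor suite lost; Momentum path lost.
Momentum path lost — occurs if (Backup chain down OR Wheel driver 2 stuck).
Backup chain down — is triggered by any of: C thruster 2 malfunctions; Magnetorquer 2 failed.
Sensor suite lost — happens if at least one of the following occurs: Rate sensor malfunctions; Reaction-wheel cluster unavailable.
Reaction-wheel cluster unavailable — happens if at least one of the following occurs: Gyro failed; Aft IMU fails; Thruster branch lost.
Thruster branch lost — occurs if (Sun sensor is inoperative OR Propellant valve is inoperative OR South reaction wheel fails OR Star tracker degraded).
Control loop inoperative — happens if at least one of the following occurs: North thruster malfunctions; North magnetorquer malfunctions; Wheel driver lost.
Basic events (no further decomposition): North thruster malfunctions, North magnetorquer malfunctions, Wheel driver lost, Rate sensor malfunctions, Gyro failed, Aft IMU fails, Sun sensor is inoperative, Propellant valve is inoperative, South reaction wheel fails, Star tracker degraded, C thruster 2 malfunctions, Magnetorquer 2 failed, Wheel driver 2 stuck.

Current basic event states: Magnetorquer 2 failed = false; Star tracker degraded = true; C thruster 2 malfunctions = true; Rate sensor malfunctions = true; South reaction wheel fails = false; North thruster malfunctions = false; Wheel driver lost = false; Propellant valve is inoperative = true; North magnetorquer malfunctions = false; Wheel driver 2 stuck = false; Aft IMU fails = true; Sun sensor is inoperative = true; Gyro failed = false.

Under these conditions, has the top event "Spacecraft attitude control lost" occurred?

Yes

Control loop inoperative [OR]: North thruster malfunctions=not, North magnetorquer malfunctions=not, Wheel driver lost=not → no input occurs → does not occur.
Thruster branch lost [OR]: Sun sensor is inoperative=occurs, Propellant valve is inoperative=occurs, South reaction wheel fails=not, Star tracker degraded=occurs → at least one input occurs → occurs.
Reaction-wheel cluster unavailable [OR]: Gyro failed=not, Aft IMU fails=occurs, Thruster branch lost=occurs → at least one input occurs → occurs.
Sensor suite lost [OR]: Rate sensor malfunctions=occurs, Reaction-wheel cluster unavailable=occurs → at least one input occurs → occurs.
Backup chain down [OR]: C thruster 2 malfunctions=occurs, Magnetorquer 2 failed=not → at least one input occurs → occurs.
Momentum path lost [OR]: Backup chain down=occurs, Wheel driver 2 stuck=not → at least one input occurs → occurs.
Control loop 2 down [AND]: Sensor suite lost=occurs, Momentum path lost=occurs → all inputs occur → occurs.
Spacecraft attitude control lost [OR]: Control loop inoperative=not, Control loop 2 down=occurs → at least one input occurs → occurs.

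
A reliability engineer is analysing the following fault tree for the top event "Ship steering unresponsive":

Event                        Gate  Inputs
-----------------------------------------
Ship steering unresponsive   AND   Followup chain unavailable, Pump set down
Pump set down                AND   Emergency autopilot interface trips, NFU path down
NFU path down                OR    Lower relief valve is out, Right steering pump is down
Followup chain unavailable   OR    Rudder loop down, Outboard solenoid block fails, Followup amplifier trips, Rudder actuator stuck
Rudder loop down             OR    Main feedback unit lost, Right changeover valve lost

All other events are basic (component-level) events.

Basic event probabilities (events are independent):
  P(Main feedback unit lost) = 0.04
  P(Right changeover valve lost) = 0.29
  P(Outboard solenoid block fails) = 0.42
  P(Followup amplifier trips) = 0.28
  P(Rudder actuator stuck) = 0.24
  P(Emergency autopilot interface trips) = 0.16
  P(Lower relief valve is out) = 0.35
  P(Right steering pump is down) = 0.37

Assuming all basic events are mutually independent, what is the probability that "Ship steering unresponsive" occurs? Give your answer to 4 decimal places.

P(Rudder loop down) [OR] = 1 − (1−0.04) × (1−0.29) = 0.318400
P(Followup chain unavailable) [OR] = 1 − (1−0.318400) × (1−0.42) × (1−0.28) × (1−0.24) = 0.783677
P(NFU path down) [OR] = 1 − (1−0.35) × (1−0.37) = 0.590500
P(Pump set down) [AND] = 0.16 × 0.590500 = 0.094480
P(Ship steering unresponsive) [AND] = 0.783677 × 0.094480 = 0.074042
Rounded to 4 decimal places: P(Ship steering unresponsive) ≈ 0.0740.

0.0740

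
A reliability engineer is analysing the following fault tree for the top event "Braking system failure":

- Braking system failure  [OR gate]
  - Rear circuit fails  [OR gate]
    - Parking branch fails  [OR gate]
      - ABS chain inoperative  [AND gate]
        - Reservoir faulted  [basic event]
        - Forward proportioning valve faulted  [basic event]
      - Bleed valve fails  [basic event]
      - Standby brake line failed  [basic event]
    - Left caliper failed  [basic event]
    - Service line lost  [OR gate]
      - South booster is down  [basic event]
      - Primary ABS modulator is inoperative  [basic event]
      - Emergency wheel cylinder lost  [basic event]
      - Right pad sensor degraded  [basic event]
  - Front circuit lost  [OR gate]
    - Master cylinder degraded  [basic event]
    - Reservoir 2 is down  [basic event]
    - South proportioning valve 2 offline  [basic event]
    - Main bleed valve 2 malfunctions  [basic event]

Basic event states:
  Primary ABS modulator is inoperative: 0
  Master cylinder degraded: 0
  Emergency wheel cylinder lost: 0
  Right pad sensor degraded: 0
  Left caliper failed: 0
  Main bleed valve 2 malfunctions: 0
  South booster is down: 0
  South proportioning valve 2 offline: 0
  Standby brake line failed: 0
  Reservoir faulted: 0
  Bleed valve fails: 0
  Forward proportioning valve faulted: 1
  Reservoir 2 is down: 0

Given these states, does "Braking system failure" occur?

ABS chain inoperative [AND]: Reservoir faulted=not, Forward proportioning valve faulted=occurs → not all inputs occur → does not occur.
Parking branch fails [OR]: ABS chain inoperative=not, Bleed valve fails=not, Standby brake line failed=not → no input occurs → does not occur.
Service line lost [OR]: South booster is down=not, Primary ABS modulator is inoperative=not, Emergency wheel cylinder lost=not, Right pad sensor degraded=not → no input occurs → does not occur.
Rear circuit fails [OR]: Parking branch fails=not, Left caliper failed=not, Service line lost=not → no input occurs → does not occur.
Front circuit lost [OR]: Master cylinder degraded=not, Reservoir 2 is down=not, South proportioning valve 2 offline=not, Main bleed valve 2 malfunctions=not → no input occurs → does not occur.
Braking system failure [OR]: Rear circuit fails=not, Front circuit lost=not → no input occurs → does not occur.

No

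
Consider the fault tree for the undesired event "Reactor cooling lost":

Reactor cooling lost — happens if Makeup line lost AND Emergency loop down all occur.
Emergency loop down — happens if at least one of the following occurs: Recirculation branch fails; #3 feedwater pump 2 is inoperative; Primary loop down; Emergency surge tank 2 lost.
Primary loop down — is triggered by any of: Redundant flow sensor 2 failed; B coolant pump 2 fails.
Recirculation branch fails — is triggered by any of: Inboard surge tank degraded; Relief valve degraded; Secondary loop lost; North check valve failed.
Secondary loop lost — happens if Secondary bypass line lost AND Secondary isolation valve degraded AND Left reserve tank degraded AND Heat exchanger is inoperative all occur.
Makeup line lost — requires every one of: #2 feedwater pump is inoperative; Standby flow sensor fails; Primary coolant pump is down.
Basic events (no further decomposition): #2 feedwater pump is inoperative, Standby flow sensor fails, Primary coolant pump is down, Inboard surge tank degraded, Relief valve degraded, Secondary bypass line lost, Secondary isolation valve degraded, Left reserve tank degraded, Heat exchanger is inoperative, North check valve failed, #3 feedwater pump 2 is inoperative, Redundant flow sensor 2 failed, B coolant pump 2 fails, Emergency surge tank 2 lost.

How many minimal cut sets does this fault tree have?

Makeup line lost [AND]: one cut set from each child combined → 1 × 1 × 1 = 1 cut set(s).
Secondary loop lost [AND]: one cut set from each child combined → 1 × 1 × 1 × 1 = 1 cut set(s).
Recirculation branch fails [OR]: union of children's cut sets → 4 cut set(s).
Primary loop down [OR]: union of children's cut sets → 2 cut set(s).
Emergency loop down [OR]: union of children's cut sets → 8 cut set(s).
Reactor cooling lost [AND]: one cut set from each child combined → 1 × 8 = 8 cut set(s).
Minimal cut sets: {#2 feedwater pump is inoperative, Inboard surge tank degraded, Primary coolant pump is down, Standby flow sensor fails}; {#2 feedwater pump is inoperative, Primary coolant pump is down, Relief valve degraded, Standby flow sensor fails}; {#2 feedwater pump is inoperative, Heat exchanger is inoperative, Left reserve tank degraded, Primary coolant pump is down, Secondary bypass line lost, Secondary isolation valve degraded, Standby flow sensor fails}; {#2 feedwater pump is inoperative, North check valve failed, Primary coolant pump is down, Standby flow sensor fails}; {#2 feedwater pump is inoperative, #3 feedwater pump 2 is inoperative, Primary coolant pump is down, Standby flow sensor fails}; {#2 feedwater pump is inoperative, Primary coolant pump is down, Redundant flow sensor 2 failed, Standby flow sensor fails}; {#2 feedwater pump is inoperative, B coolant pump 2 fails, Primary coolant pump is down, Standby flow sensor fails}; {#2 feedwater pump is inoperative, Emergency surge tank 2 lost, Primary coolant pump is down, Standby flow sensor fails}.

8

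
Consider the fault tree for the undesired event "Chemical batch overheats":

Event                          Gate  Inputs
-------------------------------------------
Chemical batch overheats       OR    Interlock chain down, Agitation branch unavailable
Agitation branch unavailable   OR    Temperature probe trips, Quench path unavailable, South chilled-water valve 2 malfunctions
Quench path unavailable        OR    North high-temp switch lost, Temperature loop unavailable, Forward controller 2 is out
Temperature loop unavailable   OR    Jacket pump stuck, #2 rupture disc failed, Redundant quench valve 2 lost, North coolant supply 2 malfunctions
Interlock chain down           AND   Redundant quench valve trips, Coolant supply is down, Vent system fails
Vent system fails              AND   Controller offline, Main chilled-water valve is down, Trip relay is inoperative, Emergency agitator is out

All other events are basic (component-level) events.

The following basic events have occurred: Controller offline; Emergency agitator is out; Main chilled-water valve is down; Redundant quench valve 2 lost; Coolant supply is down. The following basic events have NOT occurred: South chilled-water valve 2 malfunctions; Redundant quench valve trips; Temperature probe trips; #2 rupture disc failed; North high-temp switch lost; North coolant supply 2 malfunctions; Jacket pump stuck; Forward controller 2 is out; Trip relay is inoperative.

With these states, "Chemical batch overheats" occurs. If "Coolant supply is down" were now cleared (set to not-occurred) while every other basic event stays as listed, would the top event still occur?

Yes

Counterfactual: set "Coolant supply is down" to not occurred.
Vent system fails [AND]: Controller offline=occurs, Main chilled-water valve is down=occurs, Trip relay is inoperative=not, Emergency agitator is out=occurs → not all inputs occur → does not occur.
Interlock chain down [AND]: Redundant quench valve trips=not, Coolant supply is down=not, Vent system fails=not → not all inputs occur → does not occur.
Temperature loop unavailable [OR]: Jacket pump stuck=not, #2 rupture disc failed=not, Redundant quench valve 2 lost=occurs, North coolant supply 2 malfunctions=not → at least one input occurs → occurs.
Quench path unavailable [OR]: North high-temp switch lost=not, Temperature loop unavailable=occurs, Forward controller 2 is out=not → at least one input occurs → occurs.
Agitation branch unavailable [OR]: Temperature probe trips=not, Quench path unavailable=occurs, South chilled-water valve 2 malfunctions=not → at least one input occurs → occurs.
Chemical batch overheats [OR]: Interlock chain down=not, Agitation branch unavailable=occurs → at least one input occurs → occurs.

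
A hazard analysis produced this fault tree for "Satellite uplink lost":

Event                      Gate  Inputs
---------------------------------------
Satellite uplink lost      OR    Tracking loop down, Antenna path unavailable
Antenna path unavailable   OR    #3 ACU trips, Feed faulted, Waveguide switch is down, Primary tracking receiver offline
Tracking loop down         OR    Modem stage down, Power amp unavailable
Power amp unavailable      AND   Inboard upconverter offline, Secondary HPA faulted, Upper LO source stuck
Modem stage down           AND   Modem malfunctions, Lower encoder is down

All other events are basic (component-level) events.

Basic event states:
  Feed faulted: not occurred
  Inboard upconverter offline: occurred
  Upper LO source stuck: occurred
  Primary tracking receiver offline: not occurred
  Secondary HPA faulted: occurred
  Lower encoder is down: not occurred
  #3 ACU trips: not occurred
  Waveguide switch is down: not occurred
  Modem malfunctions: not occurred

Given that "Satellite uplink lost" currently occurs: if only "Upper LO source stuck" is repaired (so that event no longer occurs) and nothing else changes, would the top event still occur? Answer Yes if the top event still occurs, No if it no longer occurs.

No

Counterfactual: set "Upper LO source stuck" to not occurred.
Modem stage down [AND]: Modem malfunctions=not, Lower encoder is down=not → not all inputs occur → does not occur.
Power amp unavailable [AND]: Inboard upconverter offline=occurs, Secondary HPA faulted=occurs, Upper LO source stuck=not → not all inputs occur → does not occur.
Tracking loop down [OR]: Modem stage down=not, Power amp unavailable=not → no input occurs → does not occur.
Antenna path unavailable [OR]: #3 ACU trips=not, Feed faulted=not, Waveguide switch is down=not, Primary tracking receiver offline=not → no input occurs → does not occur.
Satellite uplink lost [OR]: Tracking loop down=not, Antenna path unavailable=not → no input occurs → does not occur.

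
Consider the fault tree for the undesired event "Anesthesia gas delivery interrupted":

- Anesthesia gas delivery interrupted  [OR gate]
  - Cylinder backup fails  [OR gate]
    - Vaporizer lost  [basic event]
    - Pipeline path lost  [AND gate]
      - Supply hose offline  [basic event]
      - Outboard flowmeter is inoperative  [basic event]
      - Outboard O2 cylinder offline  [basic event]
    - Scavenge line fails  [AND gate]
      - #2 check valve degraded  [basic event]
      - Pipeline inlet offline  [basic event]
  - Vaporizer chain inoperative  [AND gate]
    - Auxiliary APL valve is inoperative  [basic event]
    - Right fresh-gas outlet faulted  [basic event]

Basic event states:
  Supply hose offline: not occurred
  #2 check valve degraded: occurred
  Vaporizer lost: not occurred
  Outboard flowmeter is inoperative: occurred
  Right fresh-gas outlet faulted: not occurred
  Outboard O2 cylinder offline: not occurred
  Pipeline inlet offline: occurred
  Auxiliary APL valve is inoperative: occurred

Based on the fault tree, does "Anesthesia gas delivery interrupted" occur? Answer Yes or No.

Pipeline path lost [AND]: Supply hose offline=not, Outboard flowmeter is inoperative=occurs, Outboard O2 cylinder offline=not → not all inputs occur → does not occur.
Scavenge line fails [AND]: #2 check valve degraded=occurs, Pipeline inlet offline=occurs → all inputs occur → occurs.
Cylinder backup fails [OR]: Vaporizer lost=not, Pipeline path lost=not, Scavenge line fails=occurs → at least one input occurs → occurs.
Vaporizer chain inoperative [AND]: Auxiliary APL valve is inoperative=occurs, Right fresh-gas outlet faulted=not → not all inputs occur → does not occur.
Anesthesia gas delivery interrupted [OR]: Cylinder backup fails=occurs, Vaporizer chain inoperative=not → at least one input occurs → occurs.

Yes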